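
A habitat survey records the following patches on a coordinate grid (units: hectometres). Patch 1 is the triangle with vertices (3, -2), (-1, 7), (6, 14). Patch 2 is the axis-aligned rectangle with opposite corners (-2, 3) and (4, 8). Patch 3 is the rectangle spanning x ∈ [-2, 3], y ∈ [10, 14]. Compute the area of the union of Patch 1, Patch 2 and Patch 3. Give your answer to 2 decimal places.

74.07

By inclusion–exclusion:
Individual areas: |Patch 1| = 45.5, |Patch 2| = 30, |Patch 3| = 20.
|Patch 1∩Patch 2| = 20.934.
|Patch 1∩Patch 3| = 0.5.
|Patch 2∩Patch 3| = 0 (no overlap).
|Patch 1∩Patch 2∩Patch 3| = 0.
|Patch 1 ∪ Patch 2 ∪ Patch 3| = 95.5 − 21.434 + 0 = 74.07.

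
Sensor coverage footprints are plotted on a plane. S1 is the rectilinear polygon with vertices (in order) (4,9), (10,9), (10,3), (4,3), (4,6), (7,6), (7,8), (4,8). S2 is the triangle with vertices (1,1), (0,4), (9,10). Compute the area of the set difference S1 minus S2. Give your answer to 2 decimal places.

27.88

|S1| = 30, |S1∩S2| = 2.1181.
|S1 ∖ S2| = |S1| − |S1∩S2| = 30 − 2.1181 = 27.88.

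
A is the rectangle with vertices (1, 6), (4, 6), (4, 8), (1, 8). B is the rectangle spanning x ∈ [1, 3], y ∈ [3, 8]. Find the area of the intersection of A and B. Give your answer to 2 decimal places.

|A∩B|: x∈[1,3], y∈[6,8] → 2·2 = 4.

4.00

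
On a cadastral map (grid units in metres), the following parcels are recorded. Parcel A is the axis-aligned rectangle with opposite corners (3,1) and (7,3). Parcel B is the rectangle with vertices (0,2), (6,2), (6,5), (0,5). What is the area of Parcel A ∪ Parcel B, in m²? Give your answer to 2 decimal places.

By inclusion–exclusion:
Individual areas: |Parcel A| = 8, |Parcel B| = 18.
|Parcel A∩Parcel B|: x∈[3,6], y∈[2,3] → 3·1 = 3.
|Parcel A ∪ Parcel B| = 26 − 3 = 23.00.

23.00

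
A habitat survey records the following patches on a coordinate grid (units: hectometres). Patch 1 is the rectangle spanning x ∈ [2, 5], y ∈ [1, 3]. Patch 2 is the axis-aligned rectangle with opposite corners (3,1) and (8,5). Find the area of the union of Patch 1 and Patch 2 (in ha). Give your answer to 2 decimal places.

By inclusion–exclusion:
Individual areas: |Patch 1| = 6, |Patch 2| = 20.
|Patch 1∩Patch 2|: x∈[3,5], y∈[1,3] → 2·2 = 4.
|Patch 1 ∪ Patch 2| = 26 − 4 = 22.00.

22.00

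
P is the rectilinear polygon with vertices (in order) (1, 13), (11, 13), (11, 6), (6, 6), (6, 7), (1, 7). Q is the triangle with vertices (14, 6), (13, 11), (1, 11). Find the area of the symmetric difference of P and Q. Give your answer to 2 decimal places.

56.54

|P| = 65, |Q| = 30, |P∩Q| = 19.2308.
|P △ Q| = |P| + |Q| − 2·|P∩Q| = 65 + 30 − 38.4615 = 56.54.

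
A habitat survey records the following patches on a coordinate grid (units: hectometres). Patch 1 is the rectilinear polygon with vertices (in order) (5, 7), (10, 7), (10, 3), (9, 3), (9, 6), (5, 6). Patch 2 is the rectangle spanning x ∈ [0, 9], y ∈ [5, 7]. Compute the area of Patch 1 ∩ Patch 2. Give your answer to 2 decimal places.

4.00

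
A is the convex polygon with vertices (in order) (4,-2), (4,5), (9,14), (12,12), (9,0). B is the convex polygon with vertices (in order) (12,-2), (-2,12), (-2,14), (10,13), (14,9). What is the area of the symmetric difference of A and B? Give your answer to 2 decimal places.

|A| = 73.5, |B| = 129, |A∩B| = 48.9972.
|A △ B| = |A| + |B| − 2·|A∩B| = 73.5 + 129 − 97.9943 = 104.51.

104.51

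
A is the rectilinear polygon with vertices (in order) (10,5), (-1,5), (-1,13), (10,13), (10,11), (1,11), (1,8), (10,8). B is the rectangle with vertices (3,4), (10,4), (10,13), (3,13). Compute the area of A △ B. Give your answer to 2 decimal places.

|A| = 61, |B| = 63, |A∩B| = 35.
|A △ B| = |A| + |B| − 2·|A∩B| = 61 + 63 − 70 = 54.00.

54.00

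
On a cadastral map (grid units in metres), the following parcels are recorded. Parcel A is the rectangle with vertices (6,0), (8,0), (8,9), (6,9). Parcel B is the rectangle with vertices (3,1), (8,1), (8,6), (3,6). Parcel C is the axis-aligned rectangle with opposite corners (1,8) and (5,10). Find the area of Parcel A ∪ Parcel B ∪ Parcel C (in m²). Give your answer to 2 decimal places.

41.00

By inclusion–exclusion:
Individual areas: |Parcel A| = 18, |Parcel B| = 25, |Parcel C| = 8.
|Parcel A∩Parcel B|: x∈[6,8], y∈[1,6] → 2·5 = 10.
|Parcel A∩Parcel C| = 0 (no overlap).
|Parcel B∩Parcel C| = 0 (no overlap).
|Parcel A∩Parcel B∩Parcel C| = 0.
|Parcel A ∪ Parcel B ∪ Parcel C| = 51 − 10 + 0 = 41.00.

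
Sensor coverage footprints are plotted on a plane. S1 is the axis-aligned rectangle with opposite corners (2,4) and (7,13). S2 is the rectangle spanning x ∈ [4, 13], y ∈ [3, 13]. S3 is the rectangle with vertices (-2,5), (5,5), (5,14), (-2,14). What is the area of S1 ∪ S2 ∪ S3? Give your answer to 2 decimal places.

By inclusion–exclusion:
Individual areas: |S1| = 45, |S2| = 90, |S3| = 63.
|S1∩S2|: x∈[4,7], y∈[4,13] → 3·9 = 27.
|S1∩S3|: x∈[2,5], y∈[5,13] → 3·8 = 24.
|S2∩S3|: x∈[4,5], y∈[5,13] → 1·8 = 8.
|S1∩S2∩S3| = 8.
|S1 ∪ S2 ∪ S3| = 198 − 59 + 8 = 147.00.

147.00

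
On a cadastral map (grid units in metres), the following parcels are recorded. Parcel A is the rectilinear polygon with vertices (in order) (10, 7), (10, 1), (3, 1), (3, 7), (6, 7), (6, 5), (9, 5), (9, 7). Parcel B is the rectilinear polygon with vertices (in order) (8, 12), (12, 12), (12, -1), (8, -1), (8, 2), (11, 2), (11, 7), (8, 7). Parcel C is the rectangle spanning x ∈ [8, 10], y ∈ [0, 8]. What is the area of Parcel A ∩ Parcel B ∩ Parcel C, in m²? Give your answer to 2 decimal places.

2.00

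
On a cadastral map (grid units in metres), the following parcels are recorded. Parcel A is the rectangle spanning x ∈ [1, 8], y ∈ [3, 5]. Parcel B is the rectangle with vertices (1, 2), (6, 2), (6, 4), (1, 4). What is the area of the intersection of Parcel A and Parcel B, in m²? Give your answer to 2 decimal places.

5.00

|Parcel A∩Parcel B|: x∈[1,6], y∈[3,4] → 5·1 = 5.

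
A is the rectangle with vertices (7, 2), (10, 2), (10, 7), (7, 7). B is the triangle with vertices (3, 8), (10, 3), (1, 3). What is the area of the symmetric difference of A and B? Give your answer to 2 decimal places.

|A| = 15, |B| = 22.5, |A∩B| = 3.2143.
|A △ B| = |A| + |B| − 2·|A∩B| = 15 + 22.5 − 6.4286 = 31.07.

31.07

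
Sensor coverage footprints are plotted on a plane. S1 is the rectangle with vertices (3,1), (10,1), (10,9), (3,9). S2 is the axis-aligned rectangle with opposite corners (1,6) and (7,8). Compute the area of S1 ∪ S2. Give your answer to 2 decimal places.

60.00

By inclusion–exclusion:
Individual areas: |S1| = 56, |S2| = 12.
|S1∩S2|: x∈[3,7], y∈[6,8] → 4·2 = 8.
|S1 ∪ S2| = 68 − 8 = 60.00.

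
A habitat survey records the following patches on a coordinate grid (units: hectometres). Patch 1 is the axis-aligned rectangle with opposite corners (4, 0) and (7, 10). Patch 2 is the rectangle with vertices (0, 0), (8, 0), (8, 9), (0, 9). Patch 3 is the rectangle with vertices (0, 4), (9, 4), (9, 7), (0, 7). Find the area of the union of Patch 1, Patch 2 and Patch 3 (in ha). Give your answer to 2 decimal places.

78.00

By inclusion–exclusion:
Individual areas: |Patch 1| = 30, |Patch 2| = 72, |Patch 3| = 27.
|Patch 1∩Patch 2|: x∈[4,7], y∈[0,9] → 3·9 = 27.
|Patch 1∩Patch 3|: x∈[4,7], y∈[4,7] → 3·3 = 9.
|Patch 2∩Patch 3|: x∈[0,8], y∈[4,7] → 8·3 = 24.
|Patch 1∩Patch 2∩Patch 3| = 9.
|Patch 1 ∪ Patch 2 ∪ Patch 3| = 129 − 60 + 9 = 78.00.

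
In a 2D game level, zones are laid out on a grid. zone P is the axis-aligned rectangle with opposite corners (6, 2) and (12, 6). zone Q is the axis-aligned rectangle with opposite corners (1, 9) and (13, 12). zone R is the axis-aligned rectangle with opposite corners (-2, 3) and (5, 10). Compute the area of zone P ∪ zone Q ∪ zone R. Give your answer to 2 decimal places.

By inclusion–exclusion:
Individual areas: |zone P| = 24, |zone Q| = 36, |zone R| = 49.
|zone P∩zone Q| = 0 (no overlap).
|zone P∩zone R| = 0 (no overlap).
|zone Q∩zone R|: x∈[1,5], y∈[9,10] → 4·1 = 4.
|zone P∩zone Q∩zone R| = 0.
|zone P ∪ zone Q ∪ zone R| = 109 − 4 + 0 = 105.00.

105.00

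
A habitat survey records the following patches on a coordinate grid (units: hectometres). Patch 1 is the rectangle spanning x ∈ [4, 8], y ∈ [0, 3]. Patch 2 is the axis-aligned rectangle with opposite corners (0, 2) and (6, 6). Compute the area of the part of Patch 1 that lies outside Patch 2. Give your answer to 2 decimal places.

|Patch 1∩Patch 2|: x∈[4,6], y∈[2,3] → 2·1 = 2.
|Patch 1| = 12.
|Patch 1 ∖ Patch 2| = |Patch 1| − |Patch 1∩Patch 2| = 12 − 2 = 10.00.

10.00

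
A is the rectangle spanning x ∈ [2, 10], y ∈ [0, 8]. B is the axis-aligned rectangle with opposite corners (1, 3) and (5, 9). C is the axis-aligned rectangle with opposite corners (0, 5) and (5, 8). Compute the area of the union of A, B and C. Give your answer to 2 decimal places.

76.00

By inclusion–exclusion:
Individual areas: |A| = 64, |B| = 24, |C| = 15.
|A∩B|: x∈[2,5], y∈[3,8] → 3·5 = 15.
|A∩C|: x∈[2,5], y∈[5,8] → 3·3 = 9.
|B∩C|: x∈[1,5], y∈[5,8] → 4·3 = 12.
|A∩B∩C| = 9.
|A ∪ B ∪ C| = 103 − 36 + 9 = 76.00.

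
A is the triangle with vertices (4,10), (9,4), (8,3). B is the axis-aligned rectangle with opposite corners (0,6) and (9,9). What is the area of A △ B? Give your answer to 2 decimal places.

|A| = 5.5, |B| = 27, |A∩B| = 1.9643.
|A △ B| = |A| + |B| − 2·|A∩B| = 5.5 + 27 − 3.9286 = 28.57.

28.57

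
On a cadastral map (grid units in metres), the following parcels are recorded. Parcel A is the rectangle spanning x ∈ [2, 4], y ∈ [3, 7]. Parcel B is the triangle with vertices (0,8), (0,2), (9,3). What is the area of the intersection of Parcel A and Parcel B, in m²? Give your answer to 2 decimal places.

6.67

The intersection is the polygon with vertices (4,3), (2,3), (2,6.889), (4,5.778).
By the shoelace formula its area is 6.67.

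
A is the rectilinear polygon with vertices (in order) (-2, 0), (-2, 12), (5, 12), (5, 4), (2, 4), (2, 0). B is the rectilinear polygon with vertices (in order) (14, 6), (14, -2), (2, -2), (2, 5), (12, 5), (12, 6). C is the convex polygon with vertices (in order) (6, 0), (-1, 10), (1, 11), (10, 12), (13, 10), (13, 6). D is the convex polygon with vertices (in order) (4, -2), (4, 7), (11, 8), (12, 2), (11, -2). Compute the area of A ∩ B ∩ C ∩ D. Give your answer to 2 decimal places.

The intersection is the polygon with vertices (5,5), (5,4), (4,4), (4,5).
By the shoelace formula its area is 1.00.

1.00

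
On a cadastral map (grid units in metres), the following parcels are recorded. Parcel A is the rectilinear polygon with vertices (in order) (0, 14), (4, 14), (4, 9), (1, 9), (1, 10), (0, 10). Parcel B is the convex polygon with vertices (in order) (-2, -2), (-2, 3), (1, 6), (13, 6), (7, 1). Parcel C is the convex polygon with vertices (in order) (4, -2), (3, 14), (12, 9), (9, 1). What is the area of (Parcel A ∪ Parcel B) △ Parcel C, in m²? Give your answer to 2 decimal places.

103.84

|Parcel A ∪ Parcel B| = 88.
|(Parcel A ∪ Parcel B) ∩ Parcel C| = 34.5818.
|(Parcel A ∪ Parcel B) △ Parcel C| = 88 + 85 − 69.1636 = 103.84.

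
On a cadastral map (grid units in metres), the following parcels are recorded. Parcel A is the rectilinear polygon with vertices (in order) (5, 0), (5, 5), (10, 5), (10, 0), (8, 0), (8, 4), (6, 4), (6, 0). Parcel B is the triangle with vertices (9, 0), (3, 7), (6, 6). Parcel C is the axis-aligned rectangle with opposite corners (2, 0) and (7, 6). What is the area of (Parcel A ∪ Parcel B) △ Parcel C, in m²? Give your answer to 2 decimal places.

|Parcel A ∪ Parcel B| = 22.4167.
|(Parcel A ∪ Parcel B) ∩ Parcel C| = 9.0952.
|(Parcel A ∪ Parcel B) △ Parcel C| = 22.4167 + 30 − 18.1905 = 34.23.

34.23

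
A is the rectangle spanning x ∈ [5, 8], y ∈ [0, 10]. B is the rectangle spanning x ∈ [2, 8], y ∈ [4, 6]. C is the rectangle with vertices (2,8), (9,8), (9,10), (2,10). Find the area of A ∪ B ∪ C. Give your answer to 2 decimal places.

By inclusion–exclusion:
Individual areas: |A| = 30, |B| = 12, |C| = 14.
|A∩B|: x∈[5,8], y∈[4,6] → 3·2 = 6.
|A∩C|: x∈[5,8], y∈[8,10] → 3·2 = 6.
|B∩C| = 0 (no overlap).
|A∩B∩C| = 0.
|A ∪ B ∪ C| = 56 − 12 + 0 = 44.00.

44.00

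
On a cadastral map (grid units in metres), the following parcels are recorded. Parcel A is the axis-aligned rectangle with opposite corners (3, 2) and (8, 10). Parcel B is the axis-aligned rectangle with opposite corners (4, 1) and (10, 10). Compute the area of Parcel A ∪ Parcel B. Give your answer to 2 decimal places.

By inclusion–exclusion:
Individual areas: |Parcel A| = 40, |Parcel B| = 54.
|Parcel A∩Parcel B|: x∈[4,8], y∈[2,10] → 4·8 = 32.
|Parcel A ∪ Parcel B| = 94 − 32 = 62.00.

62.00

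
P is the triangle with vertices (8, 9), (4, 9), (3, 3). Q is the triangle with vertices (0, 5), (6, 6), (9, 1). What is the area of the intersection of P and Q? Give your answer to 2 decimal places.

2.39

The intersection is the polygon with vertices (3.429,5.571), (5.419,5.903), (3.405,3.486), (3.103,3.621).
By the shoelace formula its area is 2.39.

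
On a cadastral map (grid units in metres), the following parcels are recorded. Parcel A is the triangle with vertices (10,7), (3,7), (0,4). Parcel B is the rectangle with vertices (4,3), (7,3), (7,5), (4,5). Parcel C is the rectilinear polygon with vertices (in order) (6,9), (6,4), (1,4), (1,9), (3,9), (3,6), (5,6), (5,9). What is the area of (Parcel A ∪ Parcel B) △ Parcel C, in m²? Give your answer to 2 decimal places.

20.00

|Parcel A ∪ Parcel B| = 16.5.
|(Parcel A ∪ Parcel B) ∩ Parcel C| = 7.75.
|(Parcel A ∪ Parcel B) △ Parcel C| = 16.5 + 19 − 15.5 = 20.00.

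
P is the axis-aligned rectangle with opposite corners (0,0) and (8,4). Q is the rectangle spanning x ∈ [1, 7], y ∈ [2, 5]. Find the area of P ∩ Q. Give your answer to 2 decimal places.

12.00

|P∩Q|: x∈[1,7], y∈[2,4] → 6·2 = 12.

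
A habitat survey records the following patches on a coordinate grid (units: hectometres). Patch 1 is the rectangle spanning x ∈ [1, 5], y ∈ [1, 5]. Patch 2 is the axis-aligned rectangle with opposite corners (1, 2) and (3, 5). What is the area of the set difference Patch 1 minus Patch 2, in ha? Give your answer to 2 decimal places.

|Patch 1∩Patch 2|: x∈[1,3], y∈[2,5] → 2·3 = 6.
|Patch 1| = 16.
|Patch 1 ∖ Patch 2| = |Patch 1| − |Patch 1∩Patch 2| = 16 − 6 = 10.00.

10.00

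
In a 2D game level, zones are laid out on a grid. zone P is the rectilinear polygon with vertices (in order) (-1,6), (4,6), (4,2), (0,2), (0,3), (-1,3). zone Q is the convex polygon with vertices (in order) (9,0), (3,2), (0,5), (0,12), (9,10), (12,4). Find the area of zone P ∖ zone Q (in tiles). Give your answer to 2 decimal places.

|zone P| = 19, |zone P∩zone Q| = 11.5.
|zone P ∖ zone Q| = |zone P| − |zone P∩zone Q| = 19 − 11.5 = 7.50.

7.50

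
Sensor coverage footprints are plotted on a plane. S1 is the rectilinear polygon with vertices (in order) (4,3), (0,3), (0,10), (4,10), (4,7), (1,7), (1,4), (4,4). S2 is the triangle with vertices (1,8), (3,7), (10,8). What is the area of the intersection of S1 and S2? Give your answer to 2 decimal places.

1.93

The intersection is the polygon with vertices (4,7.143), (3,7), (1,8), (4,8).
By the shoelace formula its area is 1.93.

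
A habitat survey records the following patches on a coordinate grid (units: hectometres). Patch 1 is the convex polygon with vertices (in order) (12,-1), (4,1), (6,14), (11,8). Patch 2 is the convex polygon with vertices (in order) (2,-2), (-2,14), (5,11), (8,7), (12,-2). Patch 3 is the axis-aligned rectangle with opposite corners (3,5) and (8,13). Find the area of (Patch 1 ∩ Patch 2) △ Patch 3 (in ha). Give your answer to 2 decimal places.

57.32

|Patch 1 ∩ Patch 2| = 40.7181.
|(Patch 1 ∩ Patch 2) ∩ Patch 3| = 11.6989.
|(Patch 1 ∩ Patch 2) △ Patch 3| = 40.7181 + 40 − 23.3977 = 57.32.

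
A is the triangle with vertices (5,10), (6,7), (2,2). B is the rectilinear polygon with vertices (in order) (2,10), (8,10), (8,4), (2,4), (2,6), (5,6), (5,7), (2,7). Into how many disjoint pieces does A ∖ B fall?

A ∖ B splits into 2 disjoint pieces (area 0.85, area 1.3125).

2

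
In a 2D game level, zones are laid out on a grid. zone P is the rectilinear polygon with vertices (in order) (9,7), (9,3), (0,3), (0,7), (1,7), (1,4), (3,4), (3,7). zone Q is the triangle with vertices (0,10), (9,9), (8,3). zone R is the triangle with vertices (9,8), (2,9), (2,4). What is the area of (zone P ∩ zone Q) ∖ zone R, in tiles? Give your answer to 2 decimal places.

7.95

|zone P ∩ zone Q| = 10.4762.
|(zone P ∩ zone Q) ∩ zone R| = 2.524.
|(zone P ∩ zone Q) ∖ zone R| = 10.4762 − 2.524 = 7.95.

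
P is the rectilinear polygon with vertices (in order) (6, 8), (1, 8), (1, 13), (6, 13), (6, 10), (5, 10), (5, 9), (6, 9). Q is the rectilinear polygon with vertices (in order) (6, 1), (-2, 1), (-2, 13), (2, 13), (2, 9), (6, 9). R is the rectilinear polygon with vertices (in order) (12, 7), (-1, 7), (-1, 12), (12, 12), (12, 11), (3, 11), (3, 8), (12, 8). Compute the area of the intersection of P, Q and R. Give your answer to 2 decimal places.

5.00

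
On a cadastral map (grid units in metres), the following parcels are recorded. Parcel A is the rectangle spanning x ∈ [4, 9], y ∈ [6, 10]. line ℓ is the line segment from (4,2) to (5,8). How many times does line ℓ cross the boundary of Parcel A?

The segment meets the boundary at (4.667,6).

1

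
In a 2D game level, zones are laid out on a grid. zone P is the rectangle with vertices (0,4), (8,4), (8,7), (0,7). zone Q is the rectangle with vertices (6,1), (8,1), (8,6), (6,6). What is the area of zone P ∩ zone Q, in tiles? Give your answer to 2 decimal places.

|zone P∩zone Q|: x∈[6,8], y∈[4,6] → 2·2 = 4.

4.00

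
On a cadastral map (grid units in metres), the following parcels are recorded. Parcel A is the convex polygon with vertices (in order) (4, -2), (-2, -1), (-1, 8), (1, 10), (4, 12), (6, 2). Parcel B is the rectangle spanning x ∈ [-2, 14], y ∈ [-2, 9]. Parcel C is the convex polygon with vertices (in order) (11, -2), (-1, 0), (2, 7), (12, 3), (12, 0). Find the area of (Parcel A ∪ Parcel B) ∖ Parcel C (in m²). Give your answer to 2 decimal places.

109.90

|Parcel A ∪ Parcel B| = 183.4.
|(Parcel A ∪ Parcel B) ∩ Parcel C| = 73.5.
|(Parcel A ∪ Parcel B) ∖ Parcel C| = 183.4 − 73.5 = 109.90.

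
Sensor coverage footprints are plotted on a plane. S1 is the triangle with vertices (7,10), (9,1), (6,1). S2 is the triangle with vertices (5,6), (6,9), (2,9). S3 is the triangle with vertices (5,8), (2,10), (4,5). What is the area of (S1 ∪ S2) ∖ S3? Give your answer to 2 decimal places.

16.38

|S1 ∪ S2| = 19.5.
|(S1 ∪ S2) ∩ S3| = 3.1167.
|(S1 ∪ S2) ∖ S3| = 19.5 − 3.1167 = 16.38.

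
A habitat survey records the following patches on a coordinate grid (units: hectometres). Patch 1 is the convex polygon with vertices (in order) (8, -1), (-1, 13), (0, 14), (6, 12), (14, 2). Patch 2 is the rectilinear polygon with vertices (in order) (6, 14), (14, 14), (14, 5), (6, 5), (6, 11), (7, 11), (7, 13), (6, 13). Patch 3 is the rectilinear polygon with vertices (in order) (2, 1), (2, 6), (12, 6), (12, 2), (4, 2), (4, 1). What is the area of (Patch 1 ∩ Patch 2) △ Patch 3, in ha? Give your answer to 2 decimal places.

50.80

|Patch 1 ∩ Patch 2| = 19.2.
|(Patch 1 ∩ Patch 2) ∩ Patch 3| = 5.2.
|(Patch 1 ∩ Patch 2) △ Patch 3| = 19.2 + 42 − 10.4 = 50.80.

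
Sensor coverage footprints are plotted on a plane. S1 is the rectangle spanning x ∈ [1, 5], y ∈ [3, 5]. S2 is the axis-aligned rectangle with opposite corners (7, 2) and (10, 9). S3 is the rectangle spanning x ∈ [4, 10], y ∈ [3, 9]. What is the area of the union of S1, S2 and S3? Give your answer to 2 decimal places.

45.00

By inclusion–exclusion:
Individual areas: |S1| = 8, |S2| = 21, |S3| = 36.
|S1∩S2| = 0 (no overlap).
|S1∩S3|: x∈[4,5], y∈[3,5] → 1·2 = 2.
|S2∩S3|: x∈[7,10], y∈[3,9] → 3·6 = 18.
|S1∩S2∩S3| = 0.
|S1 ∪ S2 ∪ S3| = 65 − 20 + 0 = 45.00.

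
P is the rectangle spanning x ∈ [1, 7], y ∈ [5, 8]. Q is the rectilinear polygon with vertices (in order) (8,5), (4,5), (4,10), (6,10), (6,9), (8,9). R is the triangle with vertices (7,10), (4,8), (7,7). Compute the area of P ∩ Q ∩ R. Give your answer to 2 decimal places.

The intersection is the polygon with vertices (7,7), (4,8), (7,8).
By the shoelace formula its area is 1.50.

1.50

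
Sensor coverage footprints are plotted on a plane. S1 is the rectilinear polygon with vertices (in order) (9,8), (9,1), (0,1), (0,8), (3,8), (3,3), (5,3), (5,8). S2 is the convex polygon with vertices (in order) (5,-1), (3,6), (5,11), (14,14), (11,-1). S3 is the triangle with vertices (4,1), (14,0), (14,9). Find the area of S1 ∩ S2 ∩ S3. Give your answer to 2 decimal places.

9.94

The intersection is the polygon with vertices (4.429,1), (4.349,1.279), (9,5), (9,1).
By the shoelace formula its area is 9.94.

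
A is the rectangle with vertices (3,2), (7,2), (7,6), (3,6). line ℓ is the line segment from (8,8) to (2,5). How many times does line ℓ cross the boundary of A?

2

The segment meets the boundary at (3,5.5), (4,6).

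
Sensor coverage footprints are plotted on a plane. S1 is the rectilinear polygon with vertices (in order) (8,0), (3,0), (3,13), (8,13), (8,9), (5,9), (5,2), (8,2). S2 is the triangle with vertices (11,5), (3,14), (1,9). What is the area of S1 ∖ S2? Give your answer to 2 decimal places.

|S1| = 44, |S1∩S2| = 13.0667.
|S1 ∖ S2| = |S1| − |S1∩S2| = 44 − 13.0667 = 30.93.

30.93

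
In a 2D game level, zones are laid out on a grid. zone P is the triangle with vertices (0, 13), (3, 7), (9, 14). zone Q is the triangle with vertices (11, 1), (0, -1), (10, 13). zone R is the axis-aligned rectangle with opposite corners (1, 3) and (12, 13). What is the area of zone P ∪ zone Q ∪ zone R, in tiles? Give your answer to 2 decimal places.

142.19

By inclusion–exclusion:
Individual areas: |zone P| = 28.5, |zone Q| = 67, |zone R| = 110.
|zone P∩zone Q| = 0.
|zone P∩zone R| = 23.4286.
|zone Q∩zone R| = 39.881.
|zone P∩zone Q∩zone R| = 0.
|zone P ∪ zone Q ∪ zone R| = 205.5 − 63.3095 + 0 = 142.19.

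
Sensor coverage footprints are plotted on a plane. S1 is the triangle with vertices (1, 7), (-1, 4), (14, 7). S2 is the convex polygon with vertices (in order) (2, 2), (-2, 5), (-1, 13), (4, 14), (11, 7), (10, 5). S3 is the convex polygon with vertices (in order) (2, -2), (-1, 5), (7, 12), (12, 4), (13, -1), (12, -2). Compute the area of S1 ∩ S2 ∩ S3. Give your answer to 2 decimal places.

18.01

The intersection is the polygon with vertices (10.125,7), (10.556,6.311), (-0.605,4.079), (-0.739,4.391), (0.6,6.4), (1.286,7).
By the shoelace formula its area is 18.01.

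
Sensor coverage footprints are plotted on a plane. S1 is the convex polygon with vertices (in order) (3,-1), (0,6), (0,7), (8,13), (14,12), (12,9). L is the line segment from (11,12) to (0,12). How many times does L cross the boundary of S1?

The segment meets the boundary at (6.667,12).

1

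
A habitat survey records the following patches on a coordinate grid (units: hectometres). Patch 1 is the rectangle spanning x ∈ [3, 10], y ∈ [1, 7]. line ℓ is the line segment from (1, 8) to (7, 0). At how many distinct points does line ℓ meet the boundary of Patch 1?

2

The segment meets the boundary at (6.25,1), (3,5.333).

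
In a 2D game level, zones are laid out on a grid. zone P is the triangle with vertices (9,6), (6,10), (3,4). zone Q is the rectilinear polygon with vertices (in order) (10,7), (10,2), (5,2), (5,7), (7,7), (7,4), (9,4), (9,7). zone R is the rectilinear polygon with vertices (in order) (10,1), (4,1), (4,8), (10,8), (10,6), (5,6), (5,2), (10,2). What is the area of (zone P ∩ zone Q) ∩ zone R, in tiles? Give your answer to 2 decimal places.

2.00

|zone P ∩ zone Q| = 4.
|(zone P ∩ zone Q) ∩ zone R| = 2.00.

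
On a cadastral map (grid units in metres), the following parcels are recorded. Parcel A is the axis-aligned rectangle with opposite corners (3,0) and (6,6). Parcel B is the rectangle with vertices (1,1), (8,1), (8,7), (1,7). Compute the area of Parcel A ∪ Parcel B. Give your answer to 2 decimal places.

By inclusion–exclusion:
Individual areas: |Parcel A| = 18, |Parcel B| = 42.
|Parcel A∩Parcel B|: x∈[3,6], y∈[1,6] → 3·5 = 15.
|Parcel A ∪ Parcel B| = 60 − 15 = 45.00.

45.00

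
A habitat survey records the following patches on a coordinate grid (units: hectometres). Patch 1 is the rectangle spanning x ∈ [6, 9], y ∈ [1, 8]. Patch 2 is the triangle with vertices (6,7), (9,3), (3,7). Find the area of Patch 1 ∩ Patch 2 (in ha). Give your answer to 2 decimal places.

3.00

The intersection is the polygon with vertices (6,7), (9,3), (6,5).
By the shoelace formula its area is 3.00.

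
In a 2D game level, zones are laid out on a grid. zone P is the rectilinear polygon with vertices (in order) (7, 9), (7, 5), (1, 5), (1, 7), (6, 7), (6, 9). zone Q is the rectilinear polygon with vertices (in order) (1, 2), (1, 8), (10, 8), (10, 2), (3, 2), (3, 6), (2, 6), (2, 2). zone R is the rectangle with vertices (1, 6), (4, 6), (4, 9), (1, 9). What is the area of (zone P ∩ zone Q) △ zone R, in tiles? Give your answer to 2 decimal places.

|zone P ∩ zone Q| = 12.
|(zone P ∩ zone Q) ∩ zone R| = 3.
|(zone P ∩ zone Q) △ zone R| = 12 + 9 − 6 = 15.00.

15.00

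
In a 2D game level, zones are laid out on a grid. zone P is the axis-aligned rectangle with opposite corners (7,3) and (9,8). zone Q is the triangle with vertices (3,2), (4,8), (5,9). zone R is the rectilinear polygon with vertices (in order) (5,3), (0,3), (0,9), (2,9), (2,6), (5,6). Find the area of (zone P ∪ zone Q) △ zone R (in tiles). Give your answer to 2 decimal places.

|zone P ∪ zone Q| = 12.5.
|(zone P ∪ zone Q) ∩ zone R| = 0.8929.
|(zone P ∪ zone Q) △ zone R| = 12.5 + 21 − 1.7857 = 31.71.

31.71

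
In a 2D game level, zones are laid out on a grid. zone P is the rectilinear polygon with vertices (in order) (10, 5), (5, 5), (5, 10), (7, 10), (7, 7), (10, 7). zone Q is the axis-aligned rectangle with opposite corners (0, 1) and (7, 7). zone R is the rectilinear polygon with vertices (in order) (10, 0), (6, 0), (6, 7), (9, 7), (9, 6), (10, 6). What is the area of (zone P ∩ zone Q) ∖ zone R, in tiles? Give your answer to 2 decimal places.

|zone P ∩ zone Q| = 4.
|(zone P ∩ zone Q) ∩ zone R| = 2.
|(zone P ∩ zone Q) ∖ zone R| = 4 − 2 = 2.00.

2.00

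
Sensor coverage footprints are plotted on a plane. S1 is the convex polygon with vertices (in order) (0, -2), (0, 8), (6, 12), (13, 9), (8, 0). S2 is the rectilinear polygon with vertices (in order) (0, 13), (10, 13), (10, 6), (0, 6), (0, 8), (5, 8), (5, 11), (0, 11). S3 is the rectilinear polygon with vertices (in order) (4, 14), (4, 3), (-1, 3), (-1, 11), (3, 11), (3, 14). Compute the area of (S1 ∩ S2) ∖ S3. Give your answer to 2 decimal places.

28.32

|S1 ∩ S2| = 36.3214.
|(S1 ∩ S2) ∩ S3| = 8.
|(S1 ∩ S2) ∖ S3| = 36.3214 − 8 = 28.32.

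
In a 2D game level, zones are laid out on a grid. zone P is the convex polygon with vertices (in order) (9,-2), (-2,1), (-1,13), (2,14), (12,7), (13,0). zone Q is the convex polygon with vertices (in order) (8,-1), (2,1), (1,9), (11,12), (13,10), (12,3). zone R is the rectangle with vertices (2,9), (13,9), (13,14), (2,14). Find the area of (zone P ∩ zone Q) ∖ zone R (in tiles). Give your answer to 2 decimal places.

|zone P ∩ zone Q| = 94.6764.
|(zone P ∩ zone Q) ∩ zone R| = 6.8121.
|(zone P ∩ zone Q) ∖ zone R| = 94.6764 − 6.8121 = 87.86.

87.86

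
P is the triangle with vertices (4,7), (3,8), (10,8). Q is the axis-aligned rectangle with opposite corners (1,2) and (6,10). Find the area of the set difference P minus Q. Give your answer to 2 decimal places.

|P| = 3.5, |P∩Q| = 2.1667.
|P ∖ Q| = |P| − |P∩Q| = 3.5 − 2.1667 = 1.33.

1.33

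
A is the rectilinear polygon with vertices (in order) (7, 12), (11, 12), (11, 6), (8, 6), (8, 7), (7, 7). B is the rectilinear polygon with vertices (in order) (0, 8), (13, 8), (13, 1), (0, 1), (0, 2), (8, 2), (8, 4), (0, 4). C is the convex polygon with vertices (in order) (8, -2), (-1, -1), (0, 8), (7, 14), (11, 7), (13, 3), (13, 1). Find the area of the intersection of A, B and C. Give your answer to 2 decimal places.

The intersection is the polygon with vertices (8,6), (8,7), (7,7), (7,8), (10.429,8), (11,7), (11,6).
By the shoelace formula its area is 6.71.

6.71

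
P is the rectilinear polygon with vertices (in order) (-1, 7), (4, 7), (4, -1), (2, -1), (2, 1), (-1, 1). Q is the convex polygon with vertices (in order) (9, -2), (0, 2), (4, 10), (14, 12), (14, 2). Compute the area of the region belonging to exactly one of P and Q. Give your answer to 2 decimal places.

133.39

|P| = 34, |Q| = 134, |P∩Q| = 17.3056.
|P △ Q| = |P| + |Q| − 2·|P∩Q| = 34 + 134 − 34.6111 = 133.39.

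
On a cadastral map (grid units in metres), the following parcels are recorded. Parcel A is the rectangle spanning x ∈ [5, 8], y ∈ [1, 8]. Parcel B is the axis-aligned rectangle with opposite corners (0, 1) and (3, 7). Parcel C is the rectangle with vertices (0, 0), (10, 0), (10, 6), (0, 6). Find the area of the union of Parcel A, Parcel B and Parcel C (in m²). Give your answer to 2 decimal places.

By inclusion–exclusion:
Individual areas: |Parcel A| = 21, |Parcel B| = 18, |Parcel C| = 60.
|Parcel A∩Parcel B| = 0 (no overlap).
|Parcel A∩Parcel C|: x∈[5,8], y∈[1,6] → 3·5 = 15.
|Parcel B∩Parcel C|: x∈[0,3], y∈[1,6] → 3·5 = 15.
|Parcel A∩Parcel B∩Parcel C| = 0.
|Parcel A ∪ Parcel B ∪ Parcel C| = 99 − 30 + 0 = 69.00.

69.00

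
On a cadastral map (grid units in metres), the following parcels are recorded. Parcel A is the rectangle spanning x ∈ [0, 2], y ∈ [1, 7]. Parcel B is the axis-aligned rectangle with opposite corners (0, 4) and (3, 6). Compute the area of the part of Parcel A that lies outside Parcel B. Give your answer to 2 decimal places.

8.00

|Parcel A∩Parcel B|: x∈[0,2], y∈[4,6] → 2·2 = 4.
|Parcel A| = 12.
|Parcel A ∖ Parcel B| = |Parcel A| − |Parcel A∩Parcel B| = 12 − 4 = 8.00.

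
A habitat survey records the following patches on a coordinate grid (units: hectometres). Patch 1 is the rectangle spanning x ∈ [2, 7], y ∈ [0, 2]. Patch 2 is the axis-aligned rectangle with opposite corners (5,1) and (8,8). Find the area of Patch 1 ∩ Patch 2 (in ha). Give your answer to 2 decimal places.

|Patch 1∩Patch 2|: x∈[5,7], y∈[1,2] → 2·1 = 2.

2.00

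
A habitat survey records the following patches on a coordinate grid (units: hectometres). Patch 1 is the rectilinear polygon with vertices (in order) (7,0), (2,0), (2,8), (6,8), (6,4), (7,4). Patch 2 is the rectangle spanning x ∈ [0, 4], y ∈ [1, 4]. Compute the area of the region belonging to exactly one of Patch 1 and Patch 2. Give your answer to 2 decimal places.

36.00

|Patch 1| = 36, |Patch 2| = 12, |Patch 1∩Patch 2| = 6.
|Patch 1 △ Patch 2| = |Patch 1| + |Patch 2| − 2·|Patch 1∩Patch 2| = 36 + 12 − 12 = 36.00.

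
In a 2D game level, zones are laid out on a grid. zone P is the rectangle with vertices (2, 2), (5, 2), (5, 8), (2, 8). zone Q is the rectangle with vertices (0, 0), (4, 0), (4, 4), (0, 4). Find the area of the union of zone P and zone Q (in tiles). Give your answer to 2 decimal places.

30.00

By inclusion–exclusion:
Individual areas: |zone P| = 18, |zone Q| = 16.
|zone P∩zone Q|: x∈[2,4], y∈[2,4] → 2·2 = 4.
|zone P ∪ zone Q| = 34 − 4 = 30.00.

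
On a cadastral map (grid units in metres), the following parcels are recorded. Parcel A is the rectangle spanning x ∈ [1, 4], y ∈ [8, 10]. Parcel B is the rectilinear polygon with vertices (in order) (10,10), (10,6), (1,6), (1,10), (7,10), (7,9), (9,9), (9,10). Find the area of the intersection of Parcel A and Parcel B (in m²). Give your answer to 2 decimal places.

The intersection is the polygon with vertices (4,8), (1,8), (1,10), (4,10).
By the shoelace formula its area is 6.00.

6.00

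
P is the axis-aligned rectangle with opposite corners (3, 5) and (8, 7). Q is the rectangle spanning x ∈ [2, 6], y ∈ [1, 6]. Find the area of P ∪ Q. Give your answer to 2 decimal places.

27.00

By inclusion–exclusion:
Individual areas: |P| = 10, |Q| = 20.
|P∩Q|: x∈[3,6], y∈[5,6] → 3·1 = 3.
|P ∪ Q| = 30 − 3 = 27.00.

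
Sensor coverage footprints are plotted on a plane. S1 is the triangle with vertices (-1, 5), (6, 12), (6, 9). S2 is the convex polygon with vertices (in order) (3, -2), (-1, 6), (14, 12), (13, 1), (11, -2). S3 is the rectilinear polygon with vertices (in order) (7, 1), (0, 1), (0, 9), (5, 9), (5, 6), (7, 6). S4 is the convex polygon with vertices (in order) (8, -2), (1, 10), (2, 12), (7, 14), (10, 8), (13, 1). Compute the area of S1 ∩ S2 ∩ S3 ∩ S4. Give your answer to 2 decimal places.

0.43

The intersection is the polygon with vertices (2.688,7.107), (2.514,7.405), (4.833,8.333).
By the shoelace formula its area is 0.43.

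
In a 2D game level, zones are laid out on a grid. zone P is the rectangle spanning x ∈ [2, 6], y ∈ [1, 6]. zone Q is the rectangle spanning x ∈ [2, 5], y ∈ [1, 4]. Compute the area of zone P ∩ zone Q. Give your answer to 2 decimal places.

|zone P∩zone Q|: x∈[2,5], y∈[1,4] → 3·3 = 9.

9.00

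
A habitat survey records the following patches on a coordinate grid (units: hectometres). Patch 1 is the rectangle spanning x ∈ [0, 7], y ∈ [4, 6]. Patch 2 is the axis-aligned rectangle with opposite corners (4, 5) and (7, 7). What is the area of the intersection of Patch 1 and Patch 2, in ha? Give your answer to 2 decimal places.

|Patch 1∩Patch 2|: x∈[4,7], y∈[5,6] → 3·1 = 3.

3.00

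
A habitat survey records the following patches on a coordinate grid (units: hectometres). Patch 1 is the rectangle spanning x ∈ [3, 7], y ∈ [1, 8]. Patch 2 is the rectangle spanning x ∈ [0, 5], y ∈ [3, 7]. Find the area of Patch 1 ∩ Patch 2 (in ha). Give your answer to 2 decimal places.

8.00

|Patch 1∩Patch 2|: x∈[3,5], y∈[3,7] → 2·4 = 8.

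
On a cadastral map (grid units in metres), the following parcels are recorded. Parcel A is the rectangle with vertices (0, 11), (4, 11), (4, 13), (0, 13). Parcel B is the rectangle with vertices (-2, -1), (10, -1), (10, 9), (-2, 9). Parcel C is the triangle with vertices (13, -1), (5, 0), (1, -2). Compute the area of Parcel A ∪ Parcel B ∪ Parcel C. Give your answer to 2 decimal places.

By inclusion–exclusion:
Individual areas: |Parcel A| = 8, |Parcel B| = 120, |Parcel C| = 10.
|Parcel A∩Parcel B| = 0 (no overlap).
|Parcel A∩Parcel C| = 0.
|Parcel B∩Parcel C| = 4.4375.
|Parcel A∩Parcel B∩Parcel C| = 0.
|Parcel A ∪ Parcel B ∪ Parcel C| = 138 − 4.4375 + 0 = 133.56.

133.56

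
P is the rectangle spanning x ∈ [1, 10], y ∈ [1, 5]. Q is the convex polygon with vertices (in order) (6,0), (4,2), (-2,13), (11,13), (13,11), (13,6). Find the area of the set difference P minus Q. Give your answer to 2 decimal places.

13.49

|P| = 36, |P∩Q| = 22.5141.
|P ∖ Q| = |P| − |P∩Q| = 36 − 22.5141 = 13.49.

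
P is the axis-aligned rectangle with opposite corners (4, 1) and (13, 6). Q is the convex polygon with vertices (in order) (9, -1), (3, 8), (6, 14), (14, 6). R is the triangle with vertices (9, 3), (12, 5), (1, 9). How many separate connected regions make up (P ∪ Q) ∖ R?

1

(P ∪ Q) ∖ R is a single connected region.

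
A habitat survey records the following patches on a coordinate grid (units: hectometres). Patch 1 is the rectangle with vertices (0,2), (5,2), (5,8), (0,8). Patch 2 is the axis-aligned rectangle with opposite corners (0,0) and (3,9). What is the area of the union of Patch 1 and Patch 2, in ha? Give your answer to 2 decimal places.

By inclusion–exclusion:
Individual areas: |Patch 1| = 30, |Patch 2| = 27.
|Patch 1∩Patch 2|: x∈[0,3], y∈[2,8] → 3·6 = 18.
|Patch 1 ∪ Patch 2| = 57 − 18 = 39.00.

39.00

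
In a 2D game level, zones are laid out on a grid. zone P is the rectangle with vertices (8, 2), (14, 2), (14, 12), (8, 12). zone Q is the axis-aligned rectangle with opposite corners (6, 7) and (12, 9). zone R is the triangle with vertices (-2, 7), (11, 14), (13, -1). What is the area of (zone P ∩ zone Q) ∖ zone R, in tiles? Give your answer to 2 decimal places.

0.40

|zone P ∩ zone Q| = 8.
|(zone P ∩ zone Q) ∩ zone R| = 7.6.
|(zone P ∩ zone Q) ∖ zone R| = 8 − 7.6 = 0.40.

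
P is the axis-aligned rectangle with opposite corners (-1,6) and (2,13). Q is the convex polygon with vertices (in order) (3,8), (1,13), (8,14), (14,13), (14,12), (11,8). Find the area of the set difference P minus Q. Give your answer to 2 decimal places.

19.75

|P| = 21, |P∩Q| = 1.25.
|P ∖ Q| = |P| − |P∩Q| = 21 − 1.25 = 19.75.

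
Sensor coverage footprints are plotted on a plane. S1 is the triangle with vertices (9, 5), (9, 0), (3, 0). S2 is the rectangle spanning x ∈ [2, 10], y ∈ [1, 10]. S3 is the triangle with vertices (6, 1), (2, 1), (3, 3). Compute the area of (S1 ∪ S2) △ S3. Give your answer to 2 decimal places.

|S1 ∪ S2| = 77.4.
|(S1 ∪ S2) ∩ S3| = 4.
|(S1 ∪ S2) △ S3| = 77.4 + 4 − 8 = 73.40.

73.40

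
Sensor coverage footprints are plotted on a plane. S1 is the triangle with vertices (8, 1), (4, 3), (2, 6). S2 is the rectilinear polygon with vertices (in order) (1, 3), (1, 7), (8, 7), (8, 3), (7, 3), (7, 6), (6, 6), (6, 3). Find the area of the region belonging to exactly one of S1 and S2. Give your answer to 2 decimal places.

24.20

|S1| = 4, |S2| = 25, |S1∩S2| = 2.4.
|S1 △ S2| = |S1| + |S2| − 2·|S1∩S2| = 4 + 25 − 4.8 = 24.20.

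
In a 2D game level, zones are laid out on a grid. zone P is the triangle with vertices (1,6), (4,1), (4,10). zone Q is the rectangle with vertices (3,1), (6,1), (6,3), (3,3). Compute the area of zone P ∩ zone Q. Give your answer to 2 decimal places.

1.17

The intersection is the polygon with vertices (3,2.667), (3,3), (4,3), (4,1).
By the shoelace formula its area is 1.17.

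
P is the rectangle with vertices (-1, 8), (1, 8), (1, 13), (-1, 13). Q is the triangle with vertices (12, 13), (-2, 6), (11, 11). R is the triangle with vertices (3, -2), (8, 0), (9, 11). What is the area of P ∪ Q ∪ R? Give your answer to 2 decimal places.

46.86

By inclusion–exclusion:
Individual areas: |P| = 10, |Q| = 10.5, |R| = 26.5.
|P∩Q| = 0.
|P∩R| = 0.
|Q∩R| = 0.1382.
|P∩Q∩R| = 0.
|P ∪ Q ∪ R| = 47 − 0.1382 + 0 = 46.86.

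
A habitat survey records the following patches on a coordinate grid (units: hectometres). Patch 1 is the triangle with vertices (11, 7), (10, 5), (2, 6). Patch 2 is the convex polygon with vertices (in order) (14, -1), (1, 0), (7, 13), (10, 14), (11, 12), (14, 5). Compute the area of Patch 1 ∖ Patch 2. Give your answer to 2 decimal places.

0.37

|Patch 1| = 8.5, |Patch 1∩Patch 2| = 8.1317.
|Patch 1 ∖ Patch 2| = |Patch 1| − |Patch 1∩Patch 2| = 8.5 − 8.1317 = 0.37.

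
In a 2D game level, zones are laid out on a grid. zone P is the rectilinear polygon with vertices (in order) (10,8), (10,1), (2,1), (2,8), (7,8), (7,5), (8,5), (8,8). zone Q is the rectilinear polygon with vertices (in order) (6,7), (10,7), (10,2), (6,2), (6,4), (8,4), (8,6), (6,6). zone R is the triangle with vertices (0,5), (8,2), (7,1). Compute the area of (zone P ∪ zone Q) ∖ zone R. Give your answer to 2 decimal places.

48.89

|zone P ∪ zone Q| = 54.
|(zone P ∪ zone Q) ∩ zone R| = 5.1071.
|(zone P ∪ zone Q) ∖ zone R| = 54 − 5.1071 = 48.89.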